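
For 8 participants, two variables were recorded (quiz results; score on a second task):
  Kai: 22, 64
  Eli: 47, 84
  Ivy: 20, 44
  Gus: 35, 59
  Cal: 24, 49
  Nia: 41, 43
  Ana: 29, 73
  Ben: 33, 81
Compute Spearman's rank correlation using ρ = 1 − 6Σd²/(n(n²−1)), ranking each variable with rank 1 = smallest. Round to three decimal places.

Ranks of variable 1: 2, 8, 1, 6, 3, 7, 4, 5
Ranks of variable 2: 5, 8, 2, 4, 3, 1, 6, 7
d = r₁ − r₂: -3, 0, -1, 2, 0, 6, -2, -2
d²: 9, 0, 1, 4, 0, 36, 4, 4; Σd² = 58
ρ = 1 − 6·58/(8·63) = 1 − 348/504 = 0.310

0.310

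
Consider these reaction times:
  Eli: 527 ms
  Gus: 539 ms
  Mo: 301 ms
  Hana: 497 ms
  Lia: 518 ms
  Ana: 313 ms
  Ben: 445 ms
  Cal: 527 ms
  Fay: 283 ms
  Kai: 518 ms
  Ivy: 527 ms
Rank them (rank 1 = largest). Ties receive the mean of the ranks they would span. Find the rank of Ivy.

3

Sorted (descending): 539, 527, 527, 527, 518, 518, 497, 445, 313, 301, 283
The 3 values of 527 occupy positions 2–4 → average rank 3.
The 2 values of 518 occupy positions 5–6 → average rank (5+6)/2 = 5.5.
Ivy has value 527 ms → rank 3.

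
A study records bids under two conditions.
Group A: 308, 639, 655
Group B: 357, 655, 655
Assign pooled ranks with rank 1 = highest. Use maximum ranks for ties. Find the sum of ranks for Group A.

13

Sorted (descending): 655, 655, 655, 639, 357, 308
The 3 values of 655 occupy positions 1–3 → each gets rank 3.
Group A values → pooled ranks: 308→6, 639→4, 655→3
Rank sum = 6 + 4 + 3 = 13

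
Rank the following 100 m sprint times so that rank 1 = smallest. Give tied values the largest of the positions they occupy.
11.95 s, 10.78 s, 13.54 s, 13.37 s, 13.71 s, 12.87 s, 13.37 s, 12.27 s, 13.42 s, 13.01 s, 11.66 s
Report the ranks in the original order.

3, 1, 10, 8, 11, 5, 8, 4, 9, 6, 2

Sorted (ascending): 10.78, 11.66, 11.95, 12.27, 12.87, 13.01, 13.37, 13.37, 13.42, 13.54, 13.71
The 2 values of 13.37 occupy positions 7–8 → each gets rank 8.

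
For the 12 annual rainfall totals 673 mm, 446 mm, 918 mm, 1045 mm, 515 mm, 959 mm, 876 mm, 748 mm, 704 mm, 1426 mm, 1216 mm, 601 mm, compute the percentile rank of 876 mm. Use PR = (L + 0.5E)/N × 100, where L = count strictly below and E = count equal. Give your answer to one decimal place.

54.2

N = 12.
Strictly below 876: 6. Equal to 876: 1.
PR = (6 + 0.5·1)/12 × 100 = 54.2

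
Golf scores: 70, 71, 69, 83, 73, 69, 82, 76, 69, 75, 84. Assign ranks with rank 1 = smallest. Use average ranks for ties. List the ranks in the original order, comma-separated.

Sorted (ascending): 69, 69, 69, 70, 71, 73, 75, 76, 82, 83, 84
The 3 values of 69 occupy positions 1–3 → average rank 2.

4, 5, 2, 10, 6, 2, 9, 8, 2, 7, 11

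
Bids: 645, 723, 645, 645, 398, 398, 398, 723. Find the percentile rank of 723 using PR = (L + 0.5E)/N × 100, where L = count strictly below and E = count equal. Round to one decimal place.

N = 8.
Strictly below 723: 6. Equal to 723: 2.
PR = (6 + 0.5·2)/8 × 100 = 87.5

87.5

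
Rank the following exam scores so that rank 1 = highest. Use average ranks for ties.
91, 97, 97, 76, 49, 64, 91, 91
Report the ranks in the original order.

4, 1.5, 1.5, 6, 8, 7, 4, 4

Sorted (descending): 97, 97, 91, 91, 91, 76, 64, 49
The 2 values of 97 occupy positions 1–2 → average rank (1+2)/2 = 1.5.
The 3 values of 91 occupy positions 3–5 → average rank 4.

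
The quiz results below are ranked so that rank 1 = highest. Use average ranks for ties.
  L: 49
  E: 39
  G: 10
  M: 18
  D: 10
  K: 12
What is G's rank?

5.5

Sorted (descending): 49, 39, 18, 12, 10, 10
The 2 values of 10 occupy positions 5–6 → average rank (5+6)/2 = 5.5.
G has value 10 → rank 5.5.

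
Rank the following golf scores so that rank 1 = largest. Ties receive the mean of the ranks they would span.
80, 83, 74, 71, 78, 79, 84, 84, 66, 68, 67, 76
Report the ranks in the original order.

Sorted (descending): 84, 84, 83, 80, 79, 78, 76, 74, 71, 68, 67, 66
The 2 values of 84 occupy positions 1–2 → average rank (1+2)/2 = 1.5.

4, 3, 8, 9, 6, 5, 1.5, 1.5, 12, 10, 11, 7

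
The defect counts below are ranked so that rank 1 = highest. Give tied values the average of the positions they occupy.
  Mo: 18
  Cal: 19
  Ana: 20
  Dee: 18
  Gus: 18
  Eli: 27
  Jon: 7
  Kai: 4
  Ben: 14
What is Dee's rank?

5

Sorted (descending): 27, 20, 19, 18, 18, 18, 14, 7, 4
The 3 values of 18 occupy positions 4–6 → average rank 5.
Dee has value 18 → rank 5.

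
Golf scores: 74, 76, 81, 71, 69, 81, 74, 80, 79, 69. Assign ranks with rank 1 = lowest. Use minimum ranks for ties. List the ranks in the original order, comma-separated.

Sorted (ascending): 69, 69, 71, 74, 74, 76, 79, 80, 81, 81
The 2 values of 69 occupy positions 1–2 → each gets rank 1.
The 2 values of 74 occupy positions 4–5 → each gets rank 4.
The 2 values of 81 occupy positions 9–10 → each gets rank 9.

4, 6, 9, 3, 1, 9, 4, 8, 7, 1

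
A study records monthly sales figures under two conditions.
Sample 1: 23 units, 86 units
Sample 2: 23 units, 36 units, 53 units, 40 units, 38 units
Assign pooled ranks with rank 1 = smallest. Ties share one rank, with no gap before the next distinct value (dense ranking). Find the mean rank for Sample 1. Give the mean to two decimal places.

3.50

Sorted (ascending): 23, 23, 36, 38, 40, 53, 86
The 2 values of 23 share dense rank 1.
Remaining distinct values take the next consecutive integers.
Sample 1 values → pooled ranks: 23→1, 86→6
Mean rank = (1 + 6) / 2 = 3.50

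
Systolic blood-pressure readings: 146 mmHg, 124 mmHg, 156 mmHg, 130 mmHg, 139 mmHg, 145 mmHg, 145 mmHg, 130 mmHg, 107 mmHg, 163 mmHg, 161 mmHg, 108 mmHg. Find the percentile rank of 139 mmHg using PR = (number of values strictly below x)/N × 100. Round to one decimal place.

N = 12.
Strictly below 139: 5. Equal to 139: 1.
PR = 5/12 × 100 = 41.7

41.7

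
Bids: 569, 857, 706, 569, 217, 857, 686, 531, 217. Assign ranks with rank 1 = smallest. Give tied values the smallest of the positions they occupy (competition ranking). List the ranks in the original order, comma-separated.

Sorted (ascending): 217, 217, 531, 569, 569, 686, 706, 857, 857
The 2 values of 217 occupy positions 1–2 → each gets rank 1.
The 2 values of 569 occupy positions 4–5 → each gets rank 4.
The 2 values of 857 occupy positions 8–9 → each gets rank 8.

4, 8, 7, 4, 1, 8, 6, 3, 1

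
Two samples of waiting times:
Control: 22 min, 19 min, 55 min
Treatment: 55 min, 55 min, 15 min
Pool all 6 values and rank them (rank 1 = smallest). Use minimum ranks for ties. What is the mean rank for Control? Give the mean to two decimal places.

3.00

Sorted (ascending): 15, 19, 22, 55, 55, 55
The 3 values of 55 occupy positions 4–6 → each gets rank 4.
Control values → pooled ranks: 22→3, 19→2, 55→4
Mean rank = (3 + 2 + 4) / 3 = 3.00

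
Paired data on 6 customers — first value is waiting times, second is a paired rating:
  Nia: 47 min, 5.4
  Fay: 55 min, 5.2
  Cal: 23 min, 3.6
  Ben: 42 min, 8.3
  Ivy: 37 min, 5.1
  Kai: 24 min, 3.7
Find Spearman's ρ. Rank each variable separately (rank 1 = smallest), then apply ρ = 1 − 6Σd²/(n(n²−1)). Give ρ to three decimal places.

Ranks of variable 1: 5, 6, 1, 4, 3, 2
Ranks of variable 2: 5, 4, 1, 6, 3, 2
d = r₁ − r₂: 0, 2, 0, -2, 0, 0
d²: 0, 4, 0, 4, 0, 0; Σd² = 8
ρ = 1 − 6·8/(6·35) = 1 − 48/210 = 0.771

0.771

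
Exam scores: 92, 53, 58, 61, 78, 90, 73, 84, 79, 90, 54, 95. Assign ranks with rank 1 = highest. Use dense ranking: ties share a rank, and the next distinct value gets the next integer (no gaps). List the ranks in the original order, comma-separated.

Sorted (descending): 95, 92, 90, 90, 84, 79, 78, 73, 61, 58, 54, 53
The 2 values of 90 share dense rank 3.
Remaining distinct values take the next consecutive integers.

2, 11, 9, 8, 6, 3, 7, 4, 5, 3, 10, 1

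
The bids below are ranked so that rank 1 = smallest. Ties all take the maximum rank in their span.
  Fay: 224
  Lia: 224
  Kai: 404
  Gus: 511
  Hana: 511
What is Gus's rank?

5

Sorted (ascending): 224, 224, 404, 511, 511
The 2 values of 224 occupy positions 1–2 → each gets rank 2.
The 2 values of 511 occupy positions 4–5 → each gets rank 5.
Gus has value 511 → rank 5.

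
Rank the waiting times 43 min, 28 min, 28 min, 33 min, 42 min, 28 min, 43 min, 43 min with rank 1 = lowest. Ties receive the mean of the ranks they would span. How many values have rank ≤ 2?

Sorted (ascending): 28, 28, 28, 33, 42, 43, 43, 43
The 3 values of 28 occupy positions 1–3 → average rank 2.
The 3 values of 43 occupy positions 6–8 → average rank 7.
Ranks ≤ 2: {2, 2, 2} → 3 values.

3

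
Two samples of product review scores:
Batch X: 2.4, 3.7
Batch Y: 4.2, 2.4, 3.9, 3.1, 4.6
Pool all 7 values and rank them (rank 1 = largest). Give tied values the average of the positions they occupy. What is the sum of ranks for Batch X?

10.5

Sorted (descending): 4.6, 4.2, 3.9, 3.7, 3.1, 2.4, 2.4
The 2 values of 2.4 occupy positions 6–7 → average rank (6+7)/2 = 6.5.
Batch X values → pooled ranks: 2.4→6.5, 3.7→4
Rank sum = 6.5 + 4 = 10.5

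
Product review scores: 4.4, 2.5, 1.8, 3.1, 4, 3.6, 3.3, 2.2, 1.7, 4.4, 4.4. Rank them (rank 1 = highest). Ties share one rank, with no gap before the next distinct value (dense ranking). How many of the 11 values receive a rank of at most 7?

9

Sorted (descending): 4.4, 4.4, 4.4, 4, 3.6, 3.3, 3.1, 2.5, 2.2, 1.8, 1.7
The 3 values of 4.4 share dense rank 1.
Remaining distinct values take the next consecutive integers.
Ranks ≤ 7: {1, 1, 1, 2, 3, 4, 5, 6, 7} → 9 values.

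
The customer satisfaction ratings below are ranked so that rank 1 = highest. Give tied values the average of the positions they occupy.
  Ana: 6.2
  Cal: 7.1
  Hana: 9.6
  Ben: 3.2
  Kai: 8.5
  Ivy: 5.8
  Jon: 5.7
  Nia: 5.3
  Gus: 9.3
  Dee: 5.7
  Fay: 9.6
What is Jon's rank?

Sorted (descending): 9.6, 9.6, 9.3, 8.5, 7.1, 6.2, 5.8, 5.7, 5.7, 5.3, 3.2
The 2 values of 9.6 occupy positions 1–2 → average rank (1+2)/2 = 1.5.
The 2 values of 5.7 occupy positions 8–9 → average rank (8+9)/2 = 8.5.
Jon has value 5.7 → rank 8.5.

8.5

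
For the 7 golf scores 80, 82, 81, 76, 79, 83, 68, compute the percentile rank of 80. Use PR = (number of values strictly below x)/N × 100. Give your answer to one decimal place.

42.9

N = 7.
Strictly below 80: 3. Equal to 80: 1.
PR = 3/7 × 100 = 42.9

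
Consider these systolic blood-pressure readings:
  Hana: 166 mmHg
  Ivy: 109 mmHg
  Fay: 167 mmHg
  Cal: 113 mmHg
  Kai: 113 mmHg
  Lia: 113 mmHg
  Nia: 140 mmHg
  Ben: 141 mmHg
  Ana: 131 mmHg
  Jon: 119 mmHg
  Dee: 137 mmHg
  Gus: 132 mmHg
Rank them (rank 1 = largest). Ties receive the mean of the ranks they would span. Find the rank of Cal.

Sorted (descending): 167, 166, 141, 140, 137, 132, 131, 119, 113, 113, 113, 109
The 3 values of 113 occupy positions 9–11 → average rank 10.
Cal has value 113 mmHg → rank 10.

10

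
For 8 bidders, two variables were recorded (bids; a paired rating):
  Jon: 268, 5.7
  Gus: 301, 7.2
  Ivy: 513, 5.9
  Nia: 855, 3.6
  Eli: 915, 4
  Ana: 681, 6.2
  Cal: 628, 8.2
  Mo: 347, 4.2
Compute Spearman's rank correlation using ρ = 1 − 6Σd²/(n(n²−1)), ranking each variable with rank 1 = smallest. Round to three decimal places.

-0.381

Ranks of variable 1: 1, 2, 4, 7, 8, 6, 5, 3
Ranks of variable 2: 4, 7, 5, 1, 2, 6, 8, 3
d = r₁ − r₂: -3, -5, -1, 6, 6, 0, -3, 0
d²: 9, 25, 1, 36, 36, 0, 9, 0; Σd² = 116
ρ = 1 − 6·116/(8·63) = 1 − 696/504 = -0.381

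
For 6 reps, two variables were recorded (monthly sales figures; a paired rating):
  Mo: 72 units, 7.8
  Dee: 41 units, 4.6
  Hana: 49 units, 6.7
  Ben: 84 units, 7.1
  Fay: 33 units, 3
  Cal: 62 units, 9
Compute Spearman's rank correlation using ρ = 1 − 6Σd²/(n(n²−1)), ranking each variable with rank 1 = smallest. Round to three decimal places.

0.771

Ranks of variable 1: 5, 2, 3, 6, 1, 4
Ranks of variable 2: 5, 2, 3, 4, 1, 6
d = r₁ − r₂: 0, 0, 0, 2, 0, -2
d²: 0, 0, 0, 4, 0, 4; Σd² = 8
ρ = 1 − 6·8/(6·35) = 1 − 48/210 = 0.771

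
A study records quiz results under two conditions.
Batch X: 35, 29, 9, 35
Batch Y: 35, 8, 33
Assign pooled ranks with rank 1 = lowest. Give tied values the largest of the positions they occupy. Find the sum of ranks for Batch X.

Sorted (ascending): 8, 9, 29, 33, 35, 35, 35
The 3 values of 35 occupy positions 5–7 → each gets rank 7.
Batch X values → pooled ranks: 35→7, 29→3, 9→2, 35→7
Rank sum = 7 + 3 + 2 + 7 = 19

19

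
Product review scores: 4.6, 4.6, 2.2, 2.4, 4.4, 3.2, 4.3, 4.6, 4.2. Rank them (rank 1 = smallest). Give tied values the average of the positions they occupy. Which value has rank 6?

4.4

Sorted (ascending): 2.2, 2.4, 3.2, 4.2, 4.3, 4.4, 4.6, 4.6, 4.6
The 3 values of 4.6 occupy positions 7–9 → average rank 8.
Rank 6 → value 4.4.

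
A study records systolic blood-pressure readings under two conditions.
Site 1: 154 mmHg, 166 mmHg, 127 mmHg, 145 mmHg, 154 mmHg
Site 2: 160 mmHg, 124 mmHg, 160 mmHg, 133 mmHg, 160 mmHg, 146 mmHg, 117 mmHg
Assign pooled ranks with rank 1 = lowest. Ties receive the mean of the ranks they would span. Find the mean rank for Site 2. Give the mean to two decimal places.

Sorted (ascending): 117, 124, 127, 133, 145, 146, 154, 154, 160, 160, 160, 166
The 2 values of 154 occupy positions 7–8 → average rank (7+8)/2 = 7.5.
The 3 values of 160 occupy positions 9–11 → average rank 10.
Site 2 values → pooled ranks: 160→10, 124→2, 160→10, 133→4, 160→10, 146→6, 117→1
Mean rank = (10 + 2 + 10 + 4 + 10 + 6 + 1) / 7 = 6.14

6.14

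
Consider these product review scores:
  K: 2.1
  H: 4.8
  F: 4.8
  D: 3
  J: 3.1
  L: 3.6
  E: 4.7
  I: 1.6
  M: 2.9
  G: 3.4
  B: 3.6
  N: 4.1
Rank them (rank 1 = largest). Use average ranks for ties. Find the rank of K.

Sorted (descending): 4.8, 4.8, 4.7, 4.1, 3.6, 3.6, 3.4, 3.1, 3, 2.9, 2.1, 1.6
The 2 values of 4.8 occupy positions 1–2 → average rank (1+2)/2 = 1.5.
The 2 values of 3.6 occupy positions 5–6 → average rank (5+6)/2 = 5.5.
K has value 2.1 → rank 11.

11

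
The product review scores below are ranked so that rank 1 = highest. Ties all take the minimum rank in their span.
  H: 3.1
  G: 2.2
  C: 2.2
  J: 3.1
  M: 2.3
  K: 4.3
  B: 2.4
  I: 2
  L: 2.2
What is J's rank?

Sorted (descending): 4.3, 3.1, 3.1, 2.4, 2.3, 2.2, 2.2, 2.2, 2
The 2 values of 3.1 occupy positions 2–3 → each gets rank 2.
The 3 values of 2.2 occupy positions 6–8 → each gets rank 6.
J has value 3.1 → rank 2.

2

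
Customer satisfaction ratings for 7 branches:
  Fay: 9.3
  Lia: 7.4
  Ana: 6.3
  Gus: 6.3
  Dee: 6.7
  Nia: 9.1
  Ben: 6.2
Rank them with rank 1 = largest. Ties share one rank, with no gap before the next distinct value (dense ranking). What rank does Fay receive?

1

Sorted (descending): 9.3, 9.1, 7.4, 6.7, 6.3, 6.3, 6.2
The 2 values of 6.3 share dense rank 5.
Remaining distinct values take the next consecutive integers.
Fay has value 9.3 → rank 1.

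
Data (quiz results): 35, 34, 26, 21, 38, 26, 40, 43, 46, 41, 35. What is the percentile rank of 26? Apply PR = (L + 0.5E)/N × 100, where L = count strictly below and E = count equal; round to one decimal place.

N = 11.
Strictly below 26: 1. Equal to 26: 2.
PR = (1 + 0.5·2)/11 × 100 = 18.2

18.2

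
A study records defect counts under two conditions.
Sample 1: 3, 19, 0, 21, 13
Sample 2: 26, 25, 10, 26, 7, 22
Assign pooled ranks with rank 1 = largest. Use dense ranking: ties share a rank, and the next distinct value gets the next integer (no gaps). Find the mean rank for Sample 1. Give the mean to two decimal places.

Sorted (descending): 26, 26, 25, 22, 21, 19, 13, 10, 7, 3, 0
The 2 values of 26 share dense rank 1.
Remaining distinct values take the next consecutive integers.
Sample 1 values → pooled ranks: 3→9, 19→5, 0→10, 21→4, 13→6
Mean rank = (9 + 5 + 10 + 4 + 6) / 5 = 6.80

6.80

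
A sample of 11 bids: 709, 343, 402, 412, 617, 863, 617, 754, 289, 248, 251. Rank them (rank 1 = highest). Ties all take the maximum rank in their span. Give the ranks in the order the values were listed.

3, 8, 7, 6, 5, 1, 5, 2, 9, 11, 10

Sorted (descending): 863, 754, 709, 617, 617, 412, 402, 343, 289, 251, 248
The 2 values of 617 occupy positions 4–5 → each gets rank 5.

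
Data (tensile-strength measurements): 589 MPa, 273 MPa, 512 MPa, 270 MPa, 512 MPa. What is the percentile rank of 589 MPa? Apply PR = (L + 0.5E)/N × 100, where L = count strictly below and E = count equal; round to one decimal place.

90.0

N = 5.
Strictly below 589: 4. Equal to 589: 1.
PR = (4 + 0.5·1)/5 × 100 = 90.0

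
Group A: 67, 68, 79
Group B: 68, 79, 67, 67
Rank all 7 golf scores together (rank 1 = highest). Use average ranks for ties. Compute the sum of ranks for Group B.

Sorted (descending): 79, 79, 68, 68, 67, 67, 67
The 2 values of 79 occupy positions 1–2 → average rank (1+2)/2 = 1.5.
The 2 values of 68 occupy positions 3–4 → average rank (3+4)/2 = 3.5.
The 3 values of 67 occupy positions 5–7 → average rank 6.
Group B values → pooled ranks: 68→3.5, 79→1.5, 67→6, 67→6
Rank sum = 3.5 + 1.5 + 6 + 6 = 17

17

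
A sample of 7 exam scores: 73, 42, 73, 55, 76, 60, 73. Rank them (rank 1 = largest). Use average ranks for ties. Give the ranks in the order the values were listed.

Sorted (descending): 76, 73, 73, 73, 60, 55, 42
The 3 values of 73 occupy positions 2–4 → average rank 3.

3, 7, 3, 6, 1, 5, 3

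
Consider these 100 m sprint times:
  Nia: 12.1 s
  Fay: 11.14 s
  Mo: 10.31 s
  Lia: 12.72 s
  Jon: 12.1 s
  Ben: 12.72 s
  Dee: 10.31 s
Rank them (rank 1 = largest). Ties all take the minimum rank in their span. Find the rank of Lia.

Sorted (descending): 12.72, 12.72, 12.1, 12.1, 11.14, 10.31, 10.31
The 2 values of 12.72 occupy positions 1–2 → each gets rank 1.
The 2 values of 12.1 occupy positions 3–4 → each gets rank 3.
The 2 values of 10.31 occupy positions 6–7 → each gets rank 6.
Lia has value 12.72 s → rank 1.

1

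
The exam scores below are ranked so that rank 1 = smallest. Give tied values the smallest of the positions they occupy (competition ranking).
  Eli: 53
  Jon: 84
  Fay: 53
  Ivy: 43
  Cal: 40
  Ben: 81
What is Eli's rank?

Sorted (ascending): 40, 43, 53, 53, 81, 84
The 2 values of 53 occupy positions 3–4 → each gets rank 3.
Eli has value 53 → rank 3.

3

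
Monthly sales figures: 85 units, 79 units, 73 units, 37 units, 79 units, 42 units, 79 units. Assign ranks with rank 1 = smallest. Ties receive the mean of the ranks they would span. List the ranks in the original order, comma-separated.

7, 5, 3, 1, 5, 2, 5

Sorted (ascending): 37, 42, 73, 79, 79, 79, 85
The 3 values of 79 occupy positions 4–6 → average rank 5.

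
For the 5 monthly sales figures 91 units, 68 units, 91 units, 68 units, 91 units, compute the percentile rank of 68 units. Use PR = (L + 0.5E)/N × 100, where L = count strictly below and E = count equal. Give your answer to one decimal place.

20.0

N = 5.
Strictly below 68: 0. Equal to 68: 2.
PR = (0 + 0.5·2)/5 × 100 = 20.0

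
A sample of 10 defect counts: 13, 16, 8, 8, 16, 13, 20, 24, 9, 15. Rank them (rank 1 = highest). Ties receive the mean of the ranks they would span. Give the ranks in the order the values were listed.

6.5, 3.5, 9.5, 9.5, 3.5, 6.5, 2, 1, 8, 5

Sorted (descending): 24, 20, 16, 16, 15, 13, 13, 9, 8, 8
The 2 values of 16 occupy positions 3–4 → average rank (3+4)/2 = 3.5.
The 2 values of 13 occupy positions 6–7 → average rank (6+7)/2 = 6.5.
The 2 values of 8 occupy positions 9–10 → average rank (9+10)/2 = 9.5.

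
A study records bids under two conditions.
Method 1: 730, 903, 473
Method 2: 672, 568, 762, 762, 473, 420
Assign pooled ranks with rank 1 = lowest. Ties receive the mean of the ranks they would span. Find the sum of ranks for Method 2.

Sorted (ascending): 420, 473, 473, 568, 672, 730, 762, 762, 903
The 2 values of 473 occupy positions 2–3 → average rank (2+3)/2 = 2.5.
The 2 values of 762 occupy positions 7–8 → average rank (7+8)/2 = 7.5.
Method 2 values → pooled ranks: 672→5, 568→4, 762→7.5, 762→7.5, 473→2.5, 420→1
Rank sum = 5 + 4 + 7.5 + 7.5 + 2.5 + 1 = 27.5

27.5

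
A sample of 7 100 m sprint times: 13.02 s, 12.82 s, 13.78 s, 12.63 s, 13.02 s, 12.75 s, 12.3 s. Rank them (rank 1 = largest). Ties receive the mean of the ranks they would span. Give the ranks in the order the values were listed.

2.5, 4, 1, 6, 2.5, 5, 7

Sorted (descending): 13.78, 13.02, 13.02, 12.82, 12.75, 12.63, 12.3
The 2 values of 13.02 occupy positions 2–3 → average rank (2+3)/2 = 2.5.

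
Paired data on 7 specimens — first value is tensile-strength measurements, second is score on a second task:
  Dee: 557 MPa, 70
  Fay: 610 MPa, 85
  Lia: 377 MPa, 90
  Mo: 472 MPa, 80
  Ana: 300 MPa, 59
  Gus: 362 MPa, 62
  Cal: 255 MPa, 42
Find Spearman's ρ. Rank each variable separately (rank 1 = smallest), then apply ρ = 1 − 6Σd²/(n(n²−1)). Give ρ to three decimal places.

0.750

Ranks of variable 1: 6, 7, 4, 5, 2, 3, 1
Ranks of variable 2: 4, 6, 7, 5, 2, 3, 1
d = r₁ − r₂: 2, 1, -3, 0, 0, 0, 0
d²: 4, 1, 9, 0, 0, 0, 0; Σd² = 14
ρ = 1 − 6·14/(7·48) = 1 − 84/336 = 0.750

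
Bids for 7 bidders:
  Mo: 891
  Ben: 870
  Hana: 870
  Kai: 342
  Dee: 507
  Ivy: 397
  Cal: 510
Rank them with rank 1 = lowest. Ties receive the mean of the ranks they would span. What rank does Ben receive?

Sorted (ascending): 342, 397, 507, 510, 870, 870, 891
The 2 values of 870 occupy positions 5–6 → average rank (5+6)/2 = 5.5.
Ben has value 870 → rank 5.5.

5.5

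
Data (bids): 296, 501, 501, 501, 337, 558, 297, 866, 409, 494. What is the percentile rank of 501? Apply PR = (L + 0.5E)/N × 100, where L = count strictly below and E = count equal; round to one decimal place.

N = 10.
Strictly below 501: 5. Equal to 501: 3.
PR = (5 + 0.5·3)/10 × 100 = 65.0

65.0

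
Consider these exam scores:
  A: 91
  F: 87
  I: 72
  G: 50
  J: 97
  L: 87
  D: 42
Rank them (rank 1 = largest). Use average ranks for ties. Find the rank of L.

3.5

Sorted (descending): 97, 91, 87, 87, 72, 50, 42
The 2 values of 87 occupy positions 3–4 → average rank (3+4)/2 = 3.5.
L has value 87 → rank 3.5.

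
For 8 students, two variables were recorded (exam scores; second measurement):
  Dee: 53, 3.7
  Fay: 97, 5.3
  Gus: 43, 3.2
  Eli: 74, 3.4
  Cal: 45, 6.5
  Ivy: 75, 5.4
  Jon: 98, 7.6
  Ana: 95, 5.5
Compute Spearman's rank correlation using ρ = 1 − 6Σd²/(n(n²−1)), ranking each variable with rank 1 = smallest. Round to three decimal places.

Ranks of variable 1: 3, 7, 1, 4, 2, 5, 8, 6
Ranks of variable 2: 3, 4, 1, 2, 7, 5, 8, 6
d = r₁ − r₂: 0, 3, 0, 2, -5, 0, 0, 0
d²: 0, 9, 0, 4, 25, 0, 0, 0; Σd² = 38
ρ = 1 − 6·38/(8·63) = 1 − 228/504 = 0.548

0.548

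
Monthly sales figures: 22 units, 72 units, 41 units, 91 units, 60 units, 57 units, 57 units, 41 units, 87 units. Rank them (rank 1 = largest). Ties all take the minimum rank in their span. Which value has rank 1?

Sorted (descending): 91, 87, 72, 60, 57, 57, 41, 41, 22
The 2 values of 57 occupy positions 5–6 → each gets rank 5.
The 2 values of 41 occupy positions 7–8 → each gets rank 7.
Rank 1 → value 91.

91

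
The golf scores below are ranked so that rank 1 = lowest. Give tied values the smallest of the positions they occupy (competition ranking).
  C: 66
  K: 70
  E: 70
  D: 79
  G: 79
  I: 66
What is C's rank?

Sorted (ascending): 66, 66, 70, 70, 79, 79
The 2 values of 66 occupy positions 1–2 → each gets rank 1.
The 2 values of 70 occupy positions 3–4 → each gets rank 3.
The 2 values of 79 occupy positions 5–6 → each gets rank 5.
C has value 66 → rank 1.

1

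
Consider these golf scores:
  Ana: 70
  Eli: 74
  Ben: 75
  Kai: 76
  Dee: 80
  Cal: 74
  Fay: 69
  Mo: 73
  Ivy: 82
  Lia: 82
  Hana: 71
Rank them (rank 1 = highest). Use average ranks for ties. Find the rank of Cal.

6.5

Sorted (descending): 82, 82, 80, 76, 75, 74, 74, 73, 71, 70, 69
The 2 values of 82 occupy positions 1–2 → average rank (1+2)/2 = 1.5.
The 2 values of 74 occupy positions 6–7 → average rank (6+7)/2 = 6.5.
Cal has value 74 → rank 6.5.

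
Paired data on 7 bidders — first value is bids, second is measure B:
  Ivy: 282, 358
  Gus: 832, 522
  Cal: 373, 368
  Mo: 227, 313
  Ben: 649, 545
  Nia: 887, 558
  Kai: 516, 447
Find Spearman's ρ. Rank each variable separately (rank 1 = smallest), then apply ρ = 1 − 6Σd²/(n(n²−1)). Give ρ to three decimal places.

Ranks of variable 1: 2, 6, 3, 1, 5, 7, 4
Ranks of variable 2: 2, 5, 3, 1, 6, 7, 4
d = r₁ − r₂: 0, 1, 0, 0, -1, 0, 0
d²: 0, 1, 0, 0, 1, 0, 0; Σd² = 2
ρ = 1 − 6·2/(7·48) = 1 − 12/336 = 0.964

0.964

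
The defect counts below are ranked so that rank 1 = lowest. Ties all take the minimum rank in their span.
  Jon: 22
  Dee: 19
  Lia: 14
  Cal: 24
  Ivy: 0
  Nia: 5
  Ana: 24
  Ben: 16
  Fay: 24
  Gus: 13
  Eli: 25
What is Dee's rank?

6

Sorted (ascending): 0, 5, 13, 14, 16, 19, 22, 24, 24, 24, 25
The 3 values of 24 occupy positions 8–10 → each gets rank 8.
Dee has value 19 → rank 6.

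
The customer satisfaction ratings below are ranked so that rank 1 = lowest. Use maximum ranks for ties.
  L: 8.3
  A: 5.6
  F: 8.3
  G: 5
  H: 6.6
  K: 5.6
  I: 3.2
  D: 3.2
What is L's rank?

Sorted (ascending): 3.2, 3.2, 5, 5.6, 5.6, 6.6, 8.3, 8.3
The 2 values of 3.2 occupy positions 1–2 → each gets rank 2.
The 2 values of 5.6 occupy positions 4–5 → each gets rank 5.
The 2 values of 8.3 occupy positions 7–8 → each gets rank 8.
L has value 8.3 → rank 8.

8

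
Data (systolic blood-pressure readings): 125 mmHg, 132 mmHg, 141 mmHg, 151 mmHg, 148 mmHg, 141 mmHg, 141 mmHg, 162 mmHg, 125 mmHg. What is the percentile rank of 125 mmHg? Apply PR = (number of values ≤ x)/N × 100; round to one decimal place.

N = 9.
Strictly below 125: 0. Equal to 125: 2.
PR = 2/9 × 100 = 22.2

22.2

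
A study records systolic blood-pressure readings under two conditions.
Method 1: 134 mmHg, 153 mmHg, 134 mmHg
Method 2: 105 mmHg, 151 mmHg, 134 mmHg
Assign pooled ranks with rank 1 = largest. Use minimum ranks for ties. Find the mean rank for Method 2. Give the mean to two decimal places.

3.67

Sorted (descending): 153, 151, 134, 134, 134, 105
The 3 values of 134 occupy positions 3–5 → each gets rank 3.
Method 2 values → pooled ranks: 105→6, 151→2, 134→3
Mean rank = (6 + 2 + 3) / 3 = 3.67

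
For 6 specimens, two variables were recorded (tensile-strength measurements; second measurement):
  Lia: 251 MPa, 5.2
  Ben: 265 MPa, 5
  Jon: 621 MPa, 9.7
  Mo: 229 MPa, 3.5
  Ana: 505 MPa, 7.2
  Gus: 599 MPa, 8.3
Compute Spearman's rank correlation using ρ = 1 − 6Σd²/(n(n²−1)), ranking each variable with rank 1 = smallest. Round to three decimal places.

Ranks of variable 1: 2, 3, 6, 1, 4, 5
Ranks of variable 2: 3, 2, 6, 1, 4, 5
d = r₁ − r₂: -1, 1, 0, 0, 0, 0
d²: 1, 1, 0, 0, 0, 0; Σd² = 2
ρ = 1 − 6·2/(6·35) = 1 − 12/210 = 0.943

0.943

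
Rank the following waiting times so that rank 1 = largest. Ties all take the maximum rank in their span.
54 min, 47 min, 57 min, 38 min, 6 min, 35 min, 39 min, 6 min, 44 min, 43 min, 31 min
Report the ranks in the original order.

2, 3, 1, 7, 11, 8, 6, 11, 4, 5, 9

Sorted (descending): 57, 54, 47, 44, 43, 39, 38, 35, 31, 6, 6
The 2 values of 6 occupy positions 10–11 → each gets rank 11.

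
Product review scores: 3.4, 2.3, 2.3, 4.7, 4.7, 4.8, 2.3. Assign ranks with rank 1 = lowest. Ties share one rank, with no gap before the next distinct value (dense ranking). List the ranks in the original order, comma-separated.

Sorted (ascending): 2.3, 2.3, 2.3, 3.4, 4.7, 4.7, 4.8
The 3 values of 2.3 share dense rank 1.
The 2 values of 4.7 share dense rank 3.
Remaining distinct values take the next consecutive integers.

2, 1, 1, 3, 3, 4, 1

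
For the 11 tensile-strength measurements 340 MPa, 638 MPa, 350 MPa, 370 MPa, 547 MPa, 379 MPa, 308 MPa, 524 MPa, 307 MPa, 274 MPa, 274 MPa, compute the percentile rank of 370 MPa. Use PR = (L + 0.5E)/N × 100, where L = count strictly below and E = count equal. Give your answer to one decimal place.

59.1

N = 11.
Strictly below 370: 6. Equal to 370: 1.
PR = (6 + 0.5·1)/11 × 100 = 59.1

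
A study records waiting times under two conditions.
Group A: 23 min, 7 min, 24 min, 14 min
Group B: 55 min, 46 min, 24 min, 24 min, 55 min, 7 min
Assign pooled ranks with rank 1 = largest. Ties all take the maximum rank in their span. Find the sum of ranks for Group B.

Sorted (descending): 55, 55, 46, 24, 24, 24, 23, 14, 7, 7
The 2 values of 55 occupy positions 1–2 → each gets rank 2.
The 3 values of 24 occupy positions 4–6 → each gets rank 6.
The 2 values of 7 occupy positions 9–10 → each gets rank 10.
Group B values → pooled ranks: 55→2, 46→3, 24→6, 24→6, 55→2, 7→10
Rank sum = 2 + 3 + 6 + 6 + 2 + 10 = 29

29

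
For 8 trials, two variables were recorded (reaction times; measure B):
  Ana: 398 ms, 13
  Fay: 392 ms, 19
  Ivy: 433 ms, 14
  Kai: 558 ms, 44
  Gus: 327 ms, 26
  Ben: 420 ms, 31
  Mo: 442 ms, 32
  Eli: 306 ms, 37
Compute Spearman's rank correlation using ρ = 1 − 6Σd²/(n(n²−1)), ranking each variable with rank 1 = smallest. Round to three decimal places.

Ranks of variable 1: 4, 3, 6, 8, 2, 5, 7, 1
Ranks of variable 2: 1, 3, 2, 8, 4, 5, 6, 7
d = r₁ − r₂: 3, 0, 4, 0, -2, 0, 1, -6
d²: 9, 0, 16, 0, 4, 0, 1, 36; Σd² = 66
ρ = 1 − 6·66/(8·63) = 1 − 396/504 = 0.214

0.214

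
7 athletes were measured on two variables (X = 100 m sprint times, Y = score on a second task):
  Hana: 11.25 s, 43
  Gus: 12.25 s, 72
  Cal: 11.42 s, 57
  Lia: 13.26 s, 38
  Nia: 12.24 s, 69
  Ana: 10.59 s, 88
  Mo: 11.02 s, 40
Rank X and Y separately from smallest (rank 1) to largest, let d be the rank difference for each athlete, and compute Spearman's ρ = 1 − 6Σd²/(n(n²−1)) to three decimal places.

Ranks of variable 1: 3, 6, 4, 7, 5, 1, 2
Ranks of variable 2: 3, 6, 4, 1, 5, 7, 2
d = r₁ − r₂: 0, 0, 0, 6, 0, -6, 0
d²: 0, 0, 0, 36, 0, 36, 0; Σd² = 72
ρ = 1 − 6·72/(7·48) = 1 − 432/336 = -0.286

-0.286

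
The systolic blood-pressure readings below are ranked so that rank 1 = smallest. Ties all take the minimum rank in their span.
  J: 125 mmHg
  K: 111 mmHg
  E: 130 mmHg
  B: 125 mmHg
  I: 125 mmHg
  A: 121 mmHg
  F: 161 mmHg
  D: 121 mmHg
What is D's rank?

2

Sorted (ascending): 111, 121, 121, 125, 125, 125, 130, 161
The 2 values of 121 occupy positions 2–3 → each gets rank 2.
The 3 values of 125 occupy positions 4–6 → each gets rank 4.
D has value 121 mmHg → rank 2.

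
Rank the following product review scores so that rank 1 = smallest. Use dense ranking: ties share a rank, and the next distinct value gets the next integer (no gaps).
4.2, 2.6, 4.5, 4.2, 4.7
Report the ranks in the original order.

2, 1, 3, 2, 4

Sorted (ascending): 2.6, 4.2, 4.2, 4.5, 4.7
The 2 values of 4.2 share dense rank 2.
Remaining distinct values take the next consecutive integers.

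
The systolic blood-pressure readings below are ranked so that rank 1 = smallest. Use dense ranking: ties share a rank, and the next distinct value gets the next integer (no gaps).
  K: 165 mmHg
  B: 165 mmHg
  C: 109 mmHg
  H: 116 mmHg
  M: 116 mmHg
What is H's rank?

2

Sorted (ascending): 109, 116, 116, 165, 165
The 2 values of 116 share dense rank 2.
The 2 values of 165 share dense rank 3.
Remaining distinct values take the next consecutive integers.
H has value 116 mmHg → rank 2.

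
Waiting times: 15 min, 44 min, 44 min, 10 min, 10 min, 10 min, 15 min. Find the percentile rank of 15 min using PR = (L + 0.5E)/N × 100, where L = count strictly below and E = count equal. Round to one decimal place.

N = 7.
Strictly below 15: 3. Equal to 15: 2.
PR = (3 + 0.5·2)/7 × 100 = 57.1

57.1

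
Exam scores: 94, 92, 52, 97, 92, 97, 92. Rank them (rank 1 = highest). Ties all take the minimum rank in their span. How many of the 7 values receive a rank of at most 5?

Sorted (descending): 97, 97, 94, 92, 92, 92, 52
The 2 values of 97 occupy positions 1–2 → each gets rank 1.
The 3 values of 92 occupy positions 4–6 → each gets rank 4.
Ranks ≤ 5: {1, 1, 3, 4, 4, 4} → 6 values.

6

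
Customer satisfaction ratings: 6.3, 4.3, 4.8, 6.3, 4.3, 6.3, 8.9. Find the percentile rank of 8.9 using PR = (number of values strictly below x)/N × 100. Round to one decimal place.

N = 7.
Strictly below 8.9: 6. Equal to 8.9: 1.
PR = 6/7 × 100 = 85.7

85.7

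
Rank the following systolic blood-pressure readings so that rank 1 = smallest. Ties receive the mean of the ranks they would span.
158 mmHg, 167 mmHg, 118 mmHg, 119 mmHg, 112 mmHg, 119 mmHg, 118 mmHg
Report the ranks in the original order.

Sorted (ascending): 112, 118, 118, 119, 119, 158, 167
The 2 values of 118 occupy positions 2–3 → average rank (2+3)/2 = 2.5.
The 2 values of 119 occupy positions 4–5 → average rank (4+5)/2 = 4.5.

6, 7, 2.5, 4.5, 1, 4.5, 2.5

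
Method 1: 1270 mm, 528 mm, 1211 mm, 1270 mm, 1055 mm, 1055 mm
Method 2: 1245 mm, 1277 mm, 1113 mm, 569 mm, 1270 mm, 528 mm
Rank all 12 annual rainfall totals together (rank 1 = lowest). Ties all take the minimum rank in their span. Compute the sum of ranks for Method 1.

Sorted (ascending): 528, 528, 569, 1055, 1055, 1113, 1211, 1245, 1270, 1270, 1270, 1277
The 2 values of 528 occupy positions 1–2 → each gets rank 1.
The 2 values of 1055 occupy positions 4–5 → each gets rank 4.
The 3 values of 1270 occupy positions 9–11 → each gets rank 9.
Method 1 values → pooled ranks: 1270→9, 528→1, 1211→7, 1270→9, 1055→4, 1055→4
Rank sum = 9 + 1 + 7 + 9 + 4 + 4 = 34

34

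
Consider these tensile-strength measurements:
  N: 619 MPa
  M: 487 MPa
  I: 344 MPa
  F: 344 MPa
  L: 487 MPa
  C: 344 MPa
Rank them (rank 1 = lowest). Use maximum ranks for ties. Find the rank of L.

Sorted (ascending): 344, 344, 344, 487, 487, 619
The 3 values of 344 occupy positions 1–3 → each gets rank 3.
The 2 values of 487 occupy positions 4–5 → each gets rank 5.
L has value 487 MPa → rank 5.

5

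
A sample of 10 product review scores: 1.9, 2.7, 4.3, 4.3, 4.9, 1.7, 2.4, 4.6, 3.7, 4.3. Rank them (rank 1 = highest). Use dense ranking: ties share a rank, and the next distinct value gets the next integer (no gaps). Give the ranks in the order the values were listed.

Sorted (descending): 4.9, 4.6, 4.3, 4.3, 4.3, 3.7, 2.7, 2.4, 1.9, 1.7
The 3 values of 4.3 share dense rank 3.
Remaining distinct values take the next consecutive integers.

7, 5, 3, 3, 1, 8, 6, 2, 4, 3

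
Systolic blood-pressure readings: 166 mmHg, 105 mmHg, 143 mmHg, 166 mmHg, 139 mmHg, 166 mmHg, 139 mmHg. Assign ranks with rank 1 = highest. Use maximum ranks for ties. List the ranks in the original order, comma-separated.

Sorted (descending): 166, 166, 166, 143, 139, 139, 105
The 3 values of 166 occupy positions 1–3 → each gets rank 3.
The 2 values of 139 occupy positions 5–6 → each gets rank 6.

3, 7, 4, 3, 6, 3, 6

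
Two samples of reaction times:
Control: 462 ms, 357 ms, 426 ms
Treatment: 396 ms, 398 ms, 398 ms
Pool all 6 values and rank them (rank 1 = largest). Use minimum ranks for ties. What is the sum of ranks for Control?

9

Sorted (descending): 462, 426, 398, 398, 396, 357
The 2 values of 398 occupy positions 3–4 → each gets rank 3.
Control values → pooled ranks: 462→1, 357→6, 426→2
Rank sum = 1 + 6 + 2 = 9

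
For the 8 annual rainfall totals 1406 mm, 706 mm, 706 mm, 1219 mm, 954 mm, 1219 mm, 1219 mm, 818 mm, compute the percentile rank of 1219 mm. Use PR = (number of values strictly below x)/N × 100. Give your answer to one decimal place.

50.0

N = 8.
Strictly below 1219: 4. Equal to 1219: 3.
PR = 4/8 × 100 = 50.0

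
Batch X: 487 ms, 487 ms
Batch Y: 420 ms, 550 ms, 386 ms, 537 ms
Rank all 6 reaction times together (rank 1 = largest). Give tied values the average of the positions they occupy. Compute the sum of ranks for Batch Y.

Sorted (descending): 550, 537, 487, 487, 420, 386
The 2 values of 487 occupy positions 3–4 → average rank (3+4)/2 = 3.5.
Batch Y values → pooled ranks: 420→5, 550→1, 386→6, 537→2
Rank sum = 5 + 1 + 6 + 2 = 14

14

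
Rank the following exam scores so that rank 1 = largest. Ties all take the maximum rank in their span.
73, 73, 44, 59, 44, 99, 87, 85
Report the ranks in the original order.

5, 5, 8, 6, 8, 1, 2, 3

Sorted (descending): 99, 87, 85, 73, 73, 59, 44, 44
The 2 values of 73 occupy positions 4–5 → each gets rank 5.
The 2 values of 44 occupy positions 7–8 → each gets rank 8.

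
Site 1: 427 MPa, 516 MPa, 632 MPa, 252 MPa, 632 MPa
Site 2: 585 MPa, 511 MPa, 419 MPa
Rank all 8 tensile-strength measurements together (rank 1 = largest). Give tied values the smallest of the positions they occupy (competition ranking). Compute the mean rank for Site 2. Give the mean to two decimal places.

5.00

Sorted (descending): 632, 632, 585, 516, 511, 427, 419, 252
The 2 values of 632 occupy positions 1–2 → each gets rank 1.
Site 2 values → pooled ranks: 585→3, 511→5, 419→7
Mean rank = (3 + 5 + 7) / 3 = 5.00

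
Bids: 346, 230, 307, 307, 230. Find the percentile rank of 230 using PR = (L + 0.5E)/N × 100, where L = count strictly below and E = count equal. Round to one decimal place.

20.0

N = 5.
Strictly below 230: 0. Equal to 230: 2.
PR = (0 + 0.5·2)/5 × 100 = 20.0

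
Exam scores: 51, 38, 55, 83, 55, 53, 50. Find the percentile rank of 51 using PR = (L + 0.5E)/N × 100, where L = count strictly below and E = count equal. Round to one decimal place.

N = 7.
Strictly below 51: 2. Equal to 51: 1.
PR = (2 + 0.5·1)/7 × 100 = 35.7

35.7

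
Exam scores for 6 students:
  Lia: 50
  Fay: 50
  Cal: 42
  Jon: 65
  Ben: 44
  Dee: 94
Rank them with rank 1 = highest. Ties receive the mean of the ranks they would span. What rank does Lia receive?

Sorted (descending): 94, 65, 50, 50, 44, 42
The 2 values of 50 occupy positions 3–4 → average rank (3+4)/2 = 3.5.
Lia has value 50 → rank 3.5.

3.5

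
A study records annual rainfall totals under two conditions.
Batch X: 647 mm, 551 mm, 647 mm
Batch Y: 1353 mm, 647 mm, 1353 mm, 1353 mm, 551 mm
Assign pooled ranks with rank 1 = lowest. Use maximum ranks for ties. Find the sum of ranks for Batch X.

12

Sorted (ascending): 551, 551, 647, 647, 647, 1353, 1353, 1353
The 2 values of 551 occupy positions 1–2 → each gets rank 2.
The 3 values of 647 occupy positions 3–5 → each gets rank 5.
The 3 values of 1353 occupy positions 6–8 → each gets rank 8.
Batch X values → pooled ranks: 647→5, 551→2, 647→5
Rank sum = 5 + 2 + 5 = 12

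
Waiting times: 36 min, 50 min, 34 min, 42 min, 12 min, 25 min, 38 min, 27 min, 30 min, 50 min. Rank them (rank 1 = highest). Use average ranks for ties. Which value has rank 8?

27

Sorted (descending): 50, 50, 42, 38, 36, 34, 30, 27, 25, 12
The 2 values of 50 occupy positions 1–2 → average rank (1+2)/2 = 1.5.
Rank 8 → value 27.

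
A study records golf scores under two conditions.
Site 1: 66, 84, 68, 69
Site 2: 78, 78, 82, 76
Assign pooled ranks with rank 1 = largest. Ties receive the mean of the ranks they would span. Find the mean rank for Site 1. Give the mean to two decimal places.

Sorted (descending): 84, 82, 78, 78, 76, 69, 68, 66
The 2 values of 78 occupy positions 3–4 → average rank (3+4)/2 = 3.5.
Site 1 values → pooled ranks: 66→8, 84→1, 68→7, 69→6
Mean rank = (8 + 1 + 7 + 6) / 4 = 5.50

5.50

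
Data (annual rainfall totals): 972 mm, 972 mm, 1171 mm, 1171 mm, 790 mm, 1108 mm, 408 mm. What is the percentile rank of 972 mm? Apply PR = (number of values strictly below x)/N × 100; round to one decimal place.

28.6

N = 7.
Strictly below 972: 2. Equal to 972: 2.
PR = 2/7 × 100 = 28.6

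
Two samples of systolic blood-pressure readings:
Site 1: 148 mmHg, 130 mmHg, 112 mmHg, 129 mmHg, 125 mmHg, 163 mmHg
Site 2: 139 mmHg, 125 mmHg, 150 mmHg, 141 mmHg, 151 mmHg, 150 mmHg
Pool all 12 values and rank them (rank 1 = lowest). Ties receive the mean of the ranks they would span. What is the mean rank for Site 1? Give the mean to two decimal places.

5.42

Sorted (ascending): 112, 125, 125, 129, 130, 139, 141, 148, 150, 150, 151, 163
The 2 values of 125 occupy positions 2–3 → average rank (2+3)/2 = 2.5.
The 2 values of 150 occupy positions 9–10 → average rank (9+10)/2 = 9.5.
Site 1 values → pooled ranks: 148→8, 130→5, 112→1, 129→4, 125→2.5, 163→12
Mean rank = (8 + 5 + 1 + 4 + 2.5 + 12) / 6 = 5.42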